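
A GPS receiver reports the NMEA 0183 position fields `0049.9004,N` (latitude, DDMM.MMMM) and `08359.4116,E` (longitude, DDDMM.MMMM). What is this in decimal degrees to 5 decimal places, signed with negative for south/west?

0.83167, 83.99019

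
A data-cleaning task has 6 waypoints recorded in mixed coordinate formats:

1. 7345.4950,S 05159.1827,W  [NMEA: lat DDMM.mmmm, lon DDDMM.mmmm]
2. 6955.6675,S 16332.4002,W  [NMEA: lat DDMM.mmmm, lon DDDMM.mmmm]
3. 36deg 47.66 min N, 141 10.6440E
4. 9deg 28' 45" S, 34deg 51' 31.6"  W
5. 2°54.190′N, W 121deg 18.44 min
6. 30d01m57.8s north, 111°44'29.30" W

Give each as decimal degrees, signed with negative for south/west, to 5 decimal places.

1. -73.75825, -51.98638
2. -69.92779, -163.54000
3. 36.79433, 141.17740
4. -9.47917, -34.85878
5. 2.90317, -121.30733
6. 30.03272, -111.74147

Point 1:
  Lat: degrees = first 2 digits = 73, minutes = 45.495; 73 + 45.495/60 = 73.758250
  hemisphere S, so the sign is −
  Longitude: degrees = first 3 digits = 51, minutes = 59.1827; 51 + 59.1827/60 = 51.986378
  W → negative
Point 2:
  Latitude: split at 2 digits → 69° and 55.6675′; 69 + 55.6675/60 = 69.927792
  S ⇒ negate
  Lon: degrees = first 3 digits = 163, minutes = 32.4002; 163 + 32.4002/60 = 163.540003
  W → negative
Point 3:
  Lat: 47.66′ = 0.794333°; total 36.794333
  N ⇒ keep positive
  Longitude: 10.644′ = 0.177400°; total 141.177400
  E ⇒ keep positive
Point 4:
  Latitude: 9 + 28/60 + 45/3600 = 9.479167
  S ⇒ negate
  Longitude: 34° + 51/60 + 31.6/3600 = 34 + 0.850000 + 0.008778 = 34.858778
  hemisphere W, so the sign is −
Point 5:
  φ: 54.19′ = 0.903167°; total 2.903167
  N ⇒ keep positive
  λ: 121 + 18.44/60 = 121.307333
  hemisphere W, so the sign is −
Point 6:
  Latitude: 30 + 1/60 + 57.8/3600 = 30.032722
  N → positive
  λ: 44′ + 29.3″ = 44.48833′; 111 + 44.48833/60 = 111.741472
  hemisphere W, so the sign is −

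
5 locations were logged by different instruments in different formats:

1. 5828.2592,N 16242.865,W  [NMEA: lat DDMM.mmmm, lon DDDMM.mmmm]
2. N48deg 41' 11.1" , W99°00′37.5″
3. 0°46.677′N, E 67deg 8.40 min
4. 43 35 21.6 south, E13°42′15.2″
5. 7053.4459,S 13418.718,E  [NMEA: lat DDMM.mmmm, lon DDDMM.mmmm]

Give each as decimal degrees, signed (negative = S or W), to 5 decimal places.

1. 58.47099, -162.71442
2. 48.68642, -99.01042
3. 0.77795, 67.14000
4. -43.58933, 13.70422
5. -70.89077, 134.31197

Point 1:
  Lat: degrees = first 2 digits = 58, minutes = 28.2592; 58 + 28.2592/60 = 58.470987
  N → positive
  Lon: degrees = first 3 digits = 162, minutes = 42.865; 162 + 42.865/60 = 162.714417
  W → negative
Point 2:
  Lat: 48° + 41/60 + 11.1/3600 = 48 + 0.683333 + 0.003083 = 48.686417
  N → positive
  Lon: 0′ + 37.5″ = 0.62500′; 99 + 0.62500/60 = 99.010417
  W → negative
Point 3:
  φ: 46.677′ = 0.777950°; total 0.777950
  N → positive
  Lon: 67 + 8.4/60 = 67.140000
  E ⇒ keep positive
Point 4:
  Lat: 43° + 35/60 + 21.6/3600 = 43 + 0.583333 + 0.006000 = 43.589333
  hemisphere S, so the sign is −
  Lon: 13 + 42/60 + 15.2/3600 = 13.704222
  E → positive
Point 5:
  Latitude: split at 2 digits → 70° and 53.4459′; 70 + 53.4459/60 = 70.890765
  S ⇒ negate
  Lon: degrees = first 3 digits = 134, minutes = 18.718; 134 + 18.718/60 = 134.311967
  E ⇒ keep positive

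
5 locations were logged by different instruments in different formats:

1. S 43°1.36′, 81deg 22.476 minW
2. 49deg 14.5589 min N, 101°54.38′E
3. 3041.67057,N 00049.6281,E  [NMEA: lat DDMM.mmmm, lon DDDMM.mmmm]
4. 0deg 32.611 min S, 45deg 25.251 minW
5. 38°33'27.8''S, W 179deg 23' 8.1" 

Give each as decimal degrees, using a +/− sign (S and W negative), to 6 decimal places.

1. -43.022667, -81.374600
2. 49.242648, 101.906333
3. 30.694510, 0.827135
4. -0.543517, -45.420850
5. -38.557722, -179.385583

Point 1:
  φ: 43 + 1.36/60 = 43.0226667
  S → negative
  Lon: 22.476′ = 0.374600°; total 81.3746000
  W ⇒ negate
Point 2:
  Lat: 49 + 14.5589/60 = 49.2426483
  N ⇒ keep positive
  λ: 101 + 54.38/60 = 101.9063333
  E → positive
Point 3:
  Latitude: split at 2 digits → 30° and 41.67057′; 30 + 41.67057/60 = 30.6945095
  N ⇒ keep positive
  Lon: degrees = first 3 digits = 0, minutes = 49.6281; 0 + 49.6281/60 = 0.8271350
  E → positive
Point 4:
  φ: 32.611′ = 0.543517°; total 0.5435167
  hemisphere S, so the sign is −
  λ: 45 + 25.251/60 = 45.4208500
  W → negative
Point 5:
  φ: 33′ + 27.8″ = 33.46333′; 38 + 33.46333/60 = 38.5577222
  hemisphere S, so the sign is −
  Lon: 179 + 23/60 + 8.1/3600 = 179.3855833
  hemisphere W, so the sign is −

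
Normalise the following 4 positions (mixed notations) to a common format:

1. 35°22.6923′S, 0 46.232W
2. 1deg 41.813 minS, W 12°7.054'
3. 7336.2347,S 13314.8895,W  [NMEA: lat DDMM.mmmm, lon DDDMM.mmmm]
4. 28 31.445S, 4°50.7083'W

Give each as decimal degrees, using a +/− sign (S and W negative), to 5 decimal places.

1. -35.37821, -0.77053
2. -1.69688, -12.11757
3. -73.60391, -133.24816
4. -28.52408, -4.84514

Point 1:
  Latitude: 22.6923′ = 0.378205°; total 35.378205
  S → negative
  Lon: 46.232′ = 0.770533°; total 0.770533
  hemisphere W, so the sign is −
Point 2:
  Latitude: 41.813′ = 0.696883°; total 1.696883
  S ⇒ negate
  Lon: 12 + 7.054/60 = 12.117567
  hemisphere W, so the sign is −
Point 3:
  Lat: degrees = first 2 digits = 73, minutes = 36.2347; 73 + 36.2347/60 = 73.603912
  S → negative
  λ: split at 3 digits → 133° and 14.8895′; 133 + 14.8895/60 = 133.248158
  W → negative
Point 4:
  φ: 28 + 31.445/60 = 28.524083
  S ⇒ negate
  Longitude: 4 + 50.7083/60 = 4.845138
  W ⇒ negate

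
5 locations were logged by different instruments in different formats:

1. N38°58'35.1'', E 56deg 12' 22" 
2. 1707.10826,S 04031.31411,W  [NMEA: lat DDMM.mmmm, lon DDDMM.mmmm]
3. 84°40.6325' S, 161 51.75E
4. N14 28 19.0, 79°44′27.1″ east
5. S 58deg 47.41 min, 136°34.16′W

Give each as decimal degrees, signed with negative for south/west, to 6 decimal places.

1. 38.976417, 56.206111
2. -17.118471, -40.521902
3. -84.677208, 161.862500
4. 14.471944, 79.740861
5. -58.790167, -136.569333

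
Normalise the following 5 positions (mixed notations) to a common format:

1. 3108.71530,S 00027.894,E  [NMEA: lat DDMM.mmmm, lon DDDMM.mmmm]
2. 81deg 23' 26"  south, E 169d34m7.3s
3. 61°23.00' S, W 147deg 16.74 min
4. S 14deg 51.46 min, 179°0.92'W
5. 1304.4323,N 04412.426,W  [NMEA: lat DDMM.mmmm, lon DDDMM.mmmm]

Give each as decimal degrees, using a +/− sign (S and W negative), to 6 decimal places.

Point 1:
  φ: split at 2 digits → 31° and 8.7153′; 31 + 8.7153/60 = 31.1452550
  S → negative
  Lon: split at 3 digits → 000° and 27.894′; 0 + 27.894/60 = 0.4649000
  E → positive
Point 2:
  φ: 23′ + 26″ = 23.43333′; 81 + 23.43333/60 = 81.3905556
  S → negative
  Longitude: 169 + 34/60 + 7.3/3600 = 169.5686944
  E ⇒ keep positive
Point 3:
  Lat: 23′ = 0.383333°; total 61.3833333
  S ⇒ negate
  λ: 147 + 16.74/60 = 147.2790000
  hemisphere W, so the sign is −
Point 4:
  Latitude: 51.46′ = 0.857667°; total 14.8576667
  S → negative
  Lon: 179 + 0.92/60 = 179.0153333
  W ⇒ negate
Point 5:
  Latitude: split at 2 digits → 13° and 4.4323′; 13 + 4.4323/60 = 13.0738717
  N → positive
  λ: degrees = first 3 digits = 44, minutes = 12.426; 44 + 12.426/60 = 44.2071000
  W → negative

1. -31.145255, 0.464900
2. -81.390556, 169.568694
3. -61.383333, -147.279000
4. -14.857667, -179.015333
5. 13.073872, -44.207100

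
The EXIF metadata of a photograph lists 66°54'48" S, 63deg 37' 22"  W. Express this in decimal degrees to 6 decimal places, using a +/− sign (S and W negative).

-66.913333, -63.622778

φ: 54′ + 48″ = 54.80000′; 66 + 54.80000/60 = 66.9133333
hemisphere S, so the sign is −
λ: 63 + 37/60 + 22/3600 = 63.6227778
W → negative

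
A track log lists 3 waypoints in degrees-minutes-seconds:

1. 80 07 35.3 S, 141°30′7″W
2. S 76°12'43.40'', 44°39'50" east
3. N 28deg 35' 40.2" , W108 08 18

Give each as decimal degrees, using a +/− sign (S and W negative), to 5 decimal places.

1. -80.12647, -141.50194
2. -76.21206, 44.66389
3. 28.59450, -108.13833

Point 1:
  Latitude: 80° + 7/60 + 35.3/3600 = 80 + 0.116667 + 0.009806 = 80.126472
  S ⇒ negate
  Longitude: 30′ + 7″ = 30.11667′; 141 + 30.11667/60 = 141.501944
  W → negative
Point 2:
  Lat: 76° + 12/60 + 43.4/3600 = 76 + 0.200000 + 0.012056 = 76.212056
  S → negative
  Lon: 39′ + 50″ = 39.83333′; 44 + 39.83333/60 = 44.663889
  E → positive
Point 3:
  φ: 28 + 35/60 + 40.2/3600 = 28.594500
  N → positive
  λ: 108 + 8/60 + 18/3600 = 108.138333
  hemisphere W, so the sign is −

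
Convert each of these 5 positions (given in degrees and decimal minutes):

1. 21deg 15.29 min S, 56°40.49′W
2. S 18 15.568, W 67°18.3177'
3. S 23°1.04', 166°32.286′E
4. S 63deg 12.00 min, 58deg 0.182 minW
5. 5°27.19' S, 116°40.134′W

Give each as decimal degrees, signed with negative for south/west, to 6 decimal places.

1. -21.254833, -56.674833
2. -18.259467, -67.305295
3. -23.017333, 166.538100
4. -63.200000, -58.003033
5. -5.453167, -116.668900

Point 1:
  φ: 15.29′ = 0.254833°; total 21.2548333
  hemisphere S, so the sign is −
  Lon: 40.49′ = 0.674833°; total 56.6748333
  hemisphere W, so the sign is −
Point 2:
  φ: 15.568′ = 0.259467°; total 18.2594667
  S ⇒ negate
  λ: 67 + 18.3177/60 = 67.3052950
  W ⇒ negate
Point 3:
  Lat: 1.04′ = 0.017333°; total 23.0173333
  S → negative
  λ: 32.286′ = 0.538100°; total 166.5381000
  E ⇒ keep positive
Point 4:
  Latitude: 63 + 12/60 = 63.2000000
  S ⇒ negate
  Lon: 0.182′ = 0.003033°; total 58.0030333
  hemisphere W, so the sign is −
Point 5:
  Latitude: 5 + 27.19/60 = 5.4531667
  S → negative
  Lon: 40.134′ = 0.668900°; total 116.6689000
  W ⇒ negate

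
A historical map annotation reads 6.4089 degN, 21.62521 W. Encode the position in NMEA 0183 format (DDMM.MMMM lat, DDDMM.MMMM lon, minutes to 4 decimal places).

0624.5340,N / 02137.5126,W

φ: 6° + 0.408900 × 60 = 6° 24.534000′
λ: 21° + 0.625210 × 60 = 21° 37.512600′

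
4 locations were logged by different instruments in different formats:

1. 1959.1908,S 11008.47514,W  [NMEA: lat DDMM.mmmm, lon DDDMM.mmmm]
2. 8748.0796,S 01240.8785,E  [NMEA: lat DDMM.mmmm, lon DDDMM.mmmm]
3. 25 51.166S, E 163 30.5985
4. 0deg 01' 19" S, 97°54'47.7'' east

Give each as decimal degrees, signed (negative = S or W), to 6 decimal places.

1. -19.986513, -110.141252
2. -87.801327, 12.681308
3. -25.852767, 163.509975
4. -0.021944, 97.913250

Point 1:
  Latitude: degrees = first 2 digits = 19, minutes = 59.1908; 19 + 59.1908/60 = 19.9865133
  S ⇒ negate
  Longitude: degrees = first 3 digits = 110, minutes = 8.47514; 110 + 8.47514/60 = 110.1412523
  W ⇒ negate
Point 2:
  Latitude: degrees = first 2 digits = 87, minutes = 48.0796; 87 + 48.0796/60 = 87.8013267
  S ⇒ negate
  Longitude: split at 3 digits → 012° and 40.8785′; 12 + 40.8785/60 = 12.6813083
  E → positive
Point 3:
  Latitude: 25 + 51.166/60 = 25.8527667
  S ⇒ negate
  Lon: 163 + 30.5985/60 = 163.5099750
  E → positive
Point 4:
  Lat: 0 + 1/60 + 19/3600 = 0.0219444
  S ⇒ negate
  λ: 97° + 54/60 + 47.7/3600 = 97 + 0.900000 + 0.013250 = 97.9132500
  E ⇒ keep positive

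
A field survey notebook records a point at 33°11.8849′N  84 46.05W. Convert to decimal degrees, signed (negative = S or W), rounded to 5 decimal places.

Lat: 33 + 11.8849/60 = 33.198082
N ⇒ keep positive
Lon: 46.05′ = 0.767500°; total 84.767500
hemisphere W, so the sign is −

33.19808, -84.76750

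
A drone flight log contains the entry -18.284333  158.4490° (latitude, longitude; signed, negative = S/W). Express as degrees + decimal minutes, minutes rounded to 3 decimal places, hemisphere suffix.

18° 17.060′ S, 158° 26.940′ E

Latitude is negative → S; |value| = 18.284333
Lat: fractional part 0.284333 → 17.05998 minutes
Lon: fractional part 0.449000 → 26.94000 minutes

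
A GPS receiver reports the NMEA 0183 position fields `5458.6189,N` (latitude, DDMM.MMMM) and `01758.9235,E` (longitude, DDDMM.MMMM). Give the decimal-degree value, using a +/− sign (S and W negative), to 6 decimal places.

Lat: split at 2 digits → 54° and 58.6189′; 54 + 58.6189/60 = 54.9769817
N ⇒ keep positive
λ: split at 3 digits → 017° and 58.9235′; 17 + 58.9235/60 = 17.9820583
E ⇒ keep positive

54.976982, 17.982058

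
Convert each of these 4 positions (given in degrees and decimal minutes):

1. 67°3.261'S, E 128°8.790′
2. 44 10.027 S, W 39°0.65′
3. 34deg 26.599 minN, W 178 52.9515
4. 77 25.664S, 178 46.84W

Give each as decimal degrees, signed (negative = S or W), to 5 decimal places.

Point 1:
  Latitude: 67 + 3.261/60 = 67.054350
  S ⇒ negate
  Longitude: 128 + 8.79/60 = 128.146500
  E ⇒ keep positive
Point 2:
  Lat: 10.027′ = 0.167117°; total 44.167117
  S → negative
  λ: 0.65′ = 0.010833°; total 39.010833
  W → negative
Point 3:
  Latitude: 26.599′ = 0.443317°; total 34.443317
  N → positive
  Longitude: 178 + 52.9515/60 = 178.882525
  W → negative
Point 4:
  φ: 77 + 25.664/60 = 77.427733
  hemisphere S, so the sign is −
  Lon: 46.84′ = 0.780667°; total 178.780667
  hemisphere W, so the sign is −

1. -67.05435, 128.14650
2. -44.16712, -39.01083
3. 34.44332, -178.88253
4. -77.42773, -178.78067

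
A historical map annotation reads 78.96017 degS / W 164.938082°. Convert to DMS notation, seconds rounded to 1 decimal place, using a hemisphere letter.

Lat: whole degrees 78; 57.61020′ → 57′ and 36.612″
Longitude: whole degrees 164; 56.28492′ → 56′ and 17.095″

78°57′36.6″ S, 164°56′17.1″ W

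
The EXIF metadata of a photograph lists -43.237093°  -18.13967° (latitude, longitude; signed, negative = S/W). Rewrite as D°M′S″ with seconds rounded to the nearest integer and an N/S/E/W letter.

Latitude is negative → S; |value| = 43.237093
Lat: 0.237093 × 60 = 14.22558′ → 14′, remainder × 60 = 13.53″
Longitude is negative → W; |value| = 18.139670
Longitude: 0.139670 × 60 = 8.38020′ → 8′, remainder × 60 = 22.81″

43°14′14″ S, 18°08′23″ W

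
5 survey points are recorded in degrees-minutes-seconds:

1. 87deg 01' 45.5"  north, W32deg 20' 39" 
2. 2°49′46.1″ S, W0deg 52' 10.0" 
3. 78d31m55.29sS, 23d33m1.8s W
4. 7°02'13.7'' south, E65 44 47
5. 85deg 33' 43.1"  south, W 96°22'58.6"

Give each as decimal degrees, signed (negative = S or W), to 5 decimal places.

Point 1:
  φ: 87° + 1/60 + 45.5/3600 = 87 + 0.016667 + 0.012639 = 87.029306
  N ⇒ keep positive
  Lon: 32° + 20/60 + 39/3600 = 32 + 0.333333 + 0.010833 = 32.344167
  W → negative
Point 2:
  Lat: 49′ + 46.1″ = 49.76833′; 2 + 49.76833/60 = 2.829472
  S → negative
  Lon: 52′ + 10″ = 52.16667′; 0 + 52.16667/60 = 0.869444
  hemisphere W, so the sign is −
Point 3:
  Lat: 31′ + 55.29″ = 31.92150′; 78 + 31.92150/60 = 78.532025
  S → negative
  λ: 23 + 33/60 + 1.8/3600 = 23.550500
  hemisphere W, so the sign is −
Point 4:
  Lat: 2′ + 13.7″ = 2.22833′; 7 + 2.22833/60 = 7.037139
  hemisphere S, so the sign is −
  λ: 65 + 44/60 + 47/3600 = 65.746389
  E → positive
Point 5:
  φ: 85 + 33/60 + 43.1/3600 = 85.561972
  S ⇒ negate
  Lon: 96° + 22/60 + 58.6/3600 = 96 + 0.366667 + 0.016278 = 96.382944
  W → negative

1. 87.02931, -32.34417
2. -2.82947, -0.86944
3. -78.53203, -23.55050
4. -7.03714, 65.74639
5. -85.56197, -96.38294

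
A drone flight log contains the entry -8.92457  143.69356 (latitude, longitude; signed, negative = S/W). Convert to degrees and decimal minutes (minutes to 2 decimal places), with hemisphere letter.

Latitude is negative → S; |value| = 8.924570
φ: minutes = (8.924570 − 8) × 60 = 55.4742
Lon: minutes = (143.693560 − 143) × 60 = 41.6136

8° 55.47′ S, 143° 41.61′ E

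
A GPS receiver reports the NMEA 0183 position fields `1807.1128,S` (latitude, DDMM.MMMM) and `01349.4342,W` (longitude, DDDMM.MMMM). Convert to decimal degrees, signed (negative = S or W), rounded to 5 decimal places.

-18.11855, -13.82390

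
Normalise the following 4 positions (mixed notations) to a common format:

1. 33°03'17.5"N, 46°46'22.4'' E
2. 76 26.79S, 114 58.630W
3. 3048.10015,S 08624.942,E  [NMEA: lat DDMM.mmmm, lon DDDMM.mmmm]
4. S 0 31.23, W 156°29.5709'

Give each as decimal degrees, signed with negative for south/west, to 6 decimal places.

Point 1:
  Latitude: 33° + 3/60 + 17.5/3600 = 33 + 0.050000 + 0.004861 = 33.0548611
  N ⇒ keep positive
  λ: 46′ + 22.4″ = 46.37333′; 46 + 46.37333/60 = 46.7728889
  E → positive
Point 2:
  φ: 26.79′ = 0.446500°; total 76.4465000
  S ⇒ negate
  Longitude: 114 + 58.63/60 = 114.9771667
  W ⇒ negate
Point 3:
  φ: degrees = first 2 digits = 30, minutes = 48.10015; 30 + 48.10015/60 = 30.8016692
  hemisphere S, so the sign is −
  Lon: degrees = first 3 digits = 86, minutes = 24.942; 86 + 24.942/60 = 86.4157000
  E ⇒ keep positive
Point 4:
  Latitude: 31.23′ = 0.520500°; total 0.5205000
  S ⇒ negate
  λ: 29.5709′ = 0.492848°; total 156.4928483
  hemisphere W, so the sign is −

1. 33.054861, 46.772889
2. -76.446500, -114.977167
3. -30.801669, 86.415700
4. -0.520500, -156.492848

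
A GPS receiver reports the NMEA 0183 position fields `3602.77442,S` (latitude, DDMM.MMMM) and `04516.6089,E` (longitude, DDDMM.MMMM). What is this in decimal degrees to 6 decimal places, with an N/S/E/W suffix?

36.046240° S, 45.276815° E

Latitude: degrees = first 2 digits = 36, minutes = 2.77442; 36 + 2.77442/60 = 36.0462403
λ: split at 3 digits → 045° and 16.6089′; 45 + 16.6089/60 = 45.2768150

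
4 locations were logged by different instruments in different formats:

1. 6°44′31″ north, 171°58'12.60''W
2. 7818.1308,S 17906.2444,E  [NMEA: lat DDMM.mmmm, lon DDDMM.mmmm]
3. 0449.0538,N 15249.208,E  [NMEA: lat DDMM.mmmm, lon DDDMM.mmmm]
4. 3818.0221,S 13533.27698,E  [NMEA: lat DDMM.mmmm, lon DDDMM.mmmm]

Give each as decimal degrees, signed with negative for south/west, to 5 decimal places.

1. 6.74194, -171.97017
2. -78.30218, 179.10407
3. 4.81756, 152.82013
4. -38.30037, 135.55462

Point 1:
  φ: 6 + 44/60 + 31/3600 = 6.741944
  N ⇒ keep positive
  Lon: 171° + 58/60 + 12.6/3600 = 171 + 0.966667 + 0.003500 = 171.970167
  hemisphere W, so the sign is −
Point 2:
  Latitude: degrees = first 2 digits = 78, minutes = 18.1308; 78 + 18.1308/60 = 78.302180
  S → negative
  λ: split at 3 digits → 179° and 6.2444′; 179 + 6.2444/60 = 179.104073
  E → positive
Point 3:
  φ: split at 2 digits → 04° and 49.0538′; 4 + 49.0538/60 = 4.817563
  N → positive
  λ: degrees = first 3 digits = 152, minutes = 49.208; 152 + 49.208/60 = 152.820133
  E ⇒ keep positive
Point 4:
  φ: split at 2 digits → 38° and 18.0221′; 38 + 18.0221/60 = 38.300368
  hemisphere S, so the sign is −
  Lon: split at 3 digits → 135° and 33.27698′; 135 + 33.27698/60 = 135.554616
  E ⇒ keep positive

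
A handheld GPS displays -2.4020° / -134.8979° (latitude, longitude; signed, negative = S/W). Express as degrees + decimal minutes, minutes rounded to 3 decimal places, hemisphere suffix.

2° 24.120′ S, 134° 53.874′ W

Latitude is negative → S; |value| = 2.402000
Latitude: fractional part 0.402000 → 24.12000 minutes
Longitude is negative → W; |value| = 134.897900
λ: fractional part 0.897900 → 53.87400 minutes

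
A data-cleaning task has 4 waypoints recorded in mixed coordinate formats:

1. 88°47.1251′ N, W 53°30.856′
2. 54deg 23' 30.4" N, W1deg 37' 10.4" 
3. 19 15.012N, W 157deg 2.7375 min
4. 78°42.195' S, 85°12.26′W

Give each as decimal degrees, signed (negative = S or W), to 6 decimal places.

1. 88.785418, -53.514267
2. 54.391778, -1.619556
3. 19.250200, -157.045625
4. -78.703250, -85.204333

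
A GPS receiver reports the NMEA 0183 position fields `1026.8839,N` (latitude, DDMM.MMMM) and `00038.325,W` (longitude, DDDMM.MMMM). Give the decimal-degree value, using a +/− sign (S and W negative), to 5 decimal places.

Lat: degrees = first 2 digits = 10, minutes = 26.8839; 10 + 26.8839/60 = 10.448065
N → positive
Lon: degrees = first 3 digits = 0, minutes = 38.325; 0 + 38.325/60 = 0.638750
W → negative

10.44807, -0.63875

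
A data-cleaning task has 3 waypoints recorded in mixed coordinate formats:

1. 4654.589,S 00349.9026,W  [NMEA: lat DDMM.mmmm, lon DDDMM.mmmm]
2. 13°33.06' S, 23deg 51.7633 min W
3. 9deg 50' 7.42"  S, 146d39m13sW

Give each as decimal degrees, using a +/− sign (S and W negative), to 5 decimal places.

1. -46.90982, -3.83171
2. -13.55100, -23.86272
3. -9.83539, -146.65361

Point 1:
  Lat: degrees = first 2 digits = 46, minutes = 54.589; 46 + 54.589/60 = 46.909817
  S → negative
  Longitude: split at 3 digits → 003° and 49.9026′; 3 + 49.9026/60 = 3.831710
  W ⇒ negate
Point 2:
  Lat: 33.06′ = 0.551000°; total 13.551000
  S ⇒ negate
  Lon: 51.7633′ = 0.862722°; total 23.862722
  hemisphere W, so the sign is −
Point 3:
  φ: 9 + 50/60 + 7.42/3600 = 9.835394
  hemisphere S, so the sign is −
  Lon: 39′ + 13″ = 39.21667′; 146 + 39.21667/60 = 146.653611
  W → negative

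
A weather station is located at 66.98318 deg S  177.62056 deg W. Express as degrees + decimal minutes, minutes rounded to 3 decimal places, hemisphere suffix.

Lat: 66° + 0.983180 × 60 = 66° 58.99080′
Longitude: 177° + 0.620560 × 60 = 177° 37.23360′

66° 58.991′ S, 177° 37.234′ W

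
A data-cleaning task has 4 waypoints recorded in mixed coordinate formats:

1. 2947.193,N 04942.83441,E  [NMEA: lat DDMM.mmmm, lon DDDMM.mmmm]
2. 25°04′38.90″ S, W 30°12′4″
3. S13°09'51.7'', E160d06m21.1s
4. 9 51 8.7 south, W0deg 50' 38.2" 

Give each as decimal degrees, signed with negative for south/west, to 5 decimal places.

Point 1:
  φ: degrees = first 2 digits = 29, minutes = 47.193; 29 + 47.193/60 = 29.786550
  N ⇒ keep positive
  Lon: degrees = first 3 digits = 49, minutes = 42.83441; 49 + 42.83441/60 = 49.713907
  E ⇒ keep positive
Point 2:
  φ: 25° + 4/60 + 38.9/3600 = 25 + 0.066667 + 0.010806 = 25.077472
  S ⇒ negate
  Longitude: 12′ + 4″ = 12.06667′; 30 + 12.06667/60 = 30.201111
  W ⇒ negate
Point 3:
  φ: 13° + 9/60 + 51.7/3600 = 13 + 0.150000 + 0.014361 = 13.164361
  hemisphere S, so the sign is −
  Longitude: 160 + 6/60 + 21.1/3600 = 160.105861
  E → positive
Point 4:
  Latitude: 9 + 51/60 + 8.7/3600 = 9.852417
  S ⇒ negate
  Lon: 0 + 50/60 + 38.2/3600 = 0.843944
  W → negative

1. 29.78655, 49.71391
2. -25.07747, -30.20111
3. -13.16436, 160.10586
4. -9.85242, -0.84394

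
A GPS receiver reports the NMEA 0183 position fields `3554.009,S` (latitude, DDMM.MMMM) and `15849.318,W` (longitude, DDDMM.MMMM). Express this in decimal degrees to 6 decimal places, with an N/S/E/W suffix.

35.900150° S, 158.821967° W

Latitude: split at 2 digits → 35° and 54.009′; 35 + 54.009/60 = 35.9001500
Lon: degrees = first 3 digits = 158, minutes = 49.318; 158 + 49.318/60 = 158.8219667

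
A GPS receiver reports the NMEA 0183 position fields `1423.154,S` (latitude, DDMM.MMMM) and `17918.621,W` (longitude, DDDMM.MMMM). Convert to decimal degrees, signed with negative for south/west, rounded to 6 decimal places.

Lat: degrees = first 2 digits = 14, minutes = 23.154; 14 + 23.154/60 = 14.3859000
hemisphere S, so the sign is −
Lon: degrees = first 3 digits = 179, minutes = 18.621; 179 + 18.621/60 = 179.3103500
W → negative

-14.385900, -179.310350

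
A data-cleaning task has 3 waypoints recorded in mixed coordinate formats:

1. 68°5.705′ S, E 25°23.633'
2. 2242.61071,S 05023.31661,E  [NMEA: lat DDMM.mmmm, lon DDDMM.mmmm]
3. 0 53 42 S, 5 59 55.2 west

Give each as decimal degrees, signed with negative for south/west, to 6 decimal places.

1. -68.095083, 25.393883
2. -22.710179, 50.388610
3. -0.895000, -5.998667

Point 1:
  Lat: 5.705′ = 0.095083°; total 68.0950833
  S ⇒ negate
  Lon: 25 + 23.633/60 = 25.3938833
  E ⇒ keep positive
Point 2:
  Lat: degrees = first 2 digits = 22, minutes = 42.61071; 22 + 42.61071/60 = 22.7101785
  S ⇒ negate
  λ: degrees = first 3 digits = 50, minutes = 23.31661; 50 + 23.31661/60 = 50.3886102
  E → positive
Point 3:
  φ: 0 + 53/60 + 42/3600 = 0.8950000
  S ⇒ negate
  λ: 59′ + 55.2″ = 59.92000′; 5 + 59.92000/60 = 5.9986667
  W → negative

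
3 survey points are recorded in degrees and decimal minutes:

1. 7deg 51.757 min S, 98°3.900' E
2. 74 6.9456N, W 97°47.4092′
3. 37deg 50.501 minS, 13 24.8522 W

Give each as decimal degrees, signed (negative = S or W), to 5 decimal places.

Point 1:
  Latitude: 7 + 51.757/60 = 7.862617
  S ⇒ negate
  λ: 3.9′ = 0.065000°; total 98.065000
  E → positive
Point 2:
  φ: 74 + 6.9456/60 = 74.115760
  N ⇒ keep positive
  Longitude: 97 + 47.4092/60 = 97.790153
  W → negative
Point 3:
  Latitude: 37 + 50.501/60 = 37.841683
  hemisphere S, so the sign is −
  Longitude: 13 + 24.8522/60 = 13.414203
  W ⇒ negate

1. -7.86262, 98.06500
2. 74.11576, -97.79015
3. -37.84168, -13.41420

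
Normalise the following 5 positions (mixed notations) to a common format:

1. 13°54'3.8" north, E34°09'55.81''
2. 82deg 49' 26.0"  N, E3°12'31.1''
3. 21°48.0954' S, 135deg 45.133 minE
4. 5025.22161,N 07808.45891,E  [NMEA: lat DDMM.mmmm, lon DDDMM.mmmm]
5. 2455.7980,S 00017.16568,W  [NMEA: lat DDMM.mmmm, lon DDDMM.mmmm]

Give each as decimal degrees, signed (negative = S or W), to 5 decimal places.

1. 13.90106, 34.16550
2. 82.82389, 3.20864
3. -21.80159, 135.75222
4. 50.42036, 78.14098
5. -24.92997, -0.28609

Point 1:
  φ: 13 + 54/60 + 3.8/3600 = 13.901056
  N → positive
  λ: 9′ + 55.81″ = 9.93017′; 34 + 9.93017/60 = 34.165503
  E ⇒ keep positive
Point 2:
  Lat: 82° + 49/60 + 26/3600 = 82 + 0.816667 + 0.007222 = 82.823889
  N ⇒ keep positive
  Longitude: 3° + 12/60 + 31.1/3600 = 3 + 0.200000 + 0.008639 = 3.208639
  E → positive
Point 3:
  Latitude: 48.0954′ = 0.801590°; total 21.801590
  S ⇒ negate
  Lon: 135 + 45.133/60 = 135.752217
  E ⇒ keep positive
Point 4:
  Latitude: split at 2 digits → 50° and 25.22161′; 50 + 25.22161/60 = 50.420360
  N ⇒ keep positive
  λ: degrees = first 3 digits = 78, minutes = 8.45891; 78 + 8.45891/60 = 78.140982
  E ⇒ keep positive
Point 5:
  Latitude: split at 2 digits → 24° and 55.798′; 24 + 55.798/60 = 24.929967
  S ⇒ negate
  Longitude: degrees = first 3 digits = 0, minutes = 17.16568; 0 + 17.16568/60 = 0.286095
  W ⇒ negate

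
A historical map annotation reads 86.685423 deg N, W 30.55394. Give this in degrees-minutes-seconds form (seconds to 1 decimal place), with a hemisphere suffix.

86°41′7.5″ N, 30°33′14.2″ W

Latitude: 0.685423 × 60 = 41.12538′ → 41′, remainder × 60 = 7.523″
Longitude: 0.553940 × 60 = 33.23640′ → 33′, remainder × 60 = 14.184″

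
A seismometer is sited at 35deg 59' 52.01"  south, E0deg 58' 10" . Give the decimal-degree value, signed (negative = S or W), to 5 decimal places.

-35.99778, 0.96944

Lat: 35° + 59/60 + 52.01/3600 = 35 + 0.983333 + 0.014447 = 35.997781
hemisphere S, so the sign is −
Longitude: 0° + 58/60 + 10/3600 = 0 + 0.966667 + 0.002778 = 0.969444
E ⇒ keep positive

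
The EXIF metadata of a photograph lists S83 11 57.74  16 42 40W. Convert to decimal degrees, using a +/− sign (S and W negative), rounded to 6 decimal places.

Latitude: 11′ + 57.74″ = 11.96233′; 83 + 11.96233/60 = 83.1993722
S → negative
Lon: 16° + 42/60 + 40/3600 = 16 + 0.700000 + 0.011111 = 16.7111111
hemisphere W, so the sign is −

-83.199372, -16.711111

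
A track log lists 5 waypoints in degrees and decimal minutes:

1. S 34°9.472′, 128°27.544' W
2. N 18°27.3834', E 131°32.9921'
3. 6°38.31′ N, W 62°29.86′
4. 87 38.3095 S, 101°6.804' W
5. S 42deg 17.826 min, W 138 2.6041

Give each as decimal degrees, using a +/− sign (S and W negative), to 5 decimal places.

1. -34.15787, -128.45907
2. 18.45639, 131.54987
3. 6.63850, -62.49767
4. -87.63849, -101.11340
5. -42.29710, -138.04340

Point 1:
  Latitude: 9.472′ = 0.157867°; total 34.157867
  S → negative
  Lon: 128 + 27.544/60 = 128.459067
  hemisphere W, so the sign is −
Point 2:
  Latitude: 27.3834′ = 0.456390°; total 18.456390
  N ⇒ keep positive
  Longitude: 131 + 32.9921/60 = 131.549868
  E ⇒ keep positive
Point 3:
  Lat: 6 + 38.31/60 = 6.638500
  N ⇒ keep positive
  Lon: 29.86′ = 0.497667°; total 62.497667
  W → negative
Point 4:
  φ: 38.3095′ = 0.638492°; total 87.638492
  hemisphere S, so the sign is −
  Longitude: 6.804′ = 0.113400°; total 101.113400
  W → negative
Point 5:
  Latitude: 17.826′ = 0.297100°; total 42.297100
  S → negative
  λ: 138 + 2.6041/60 = 138.043402
  hemisphere W, so the sign is −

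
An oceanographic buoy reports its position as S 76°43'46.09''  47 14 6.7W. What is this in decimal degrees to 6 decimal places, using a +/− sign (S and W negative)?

-76.729469, -47.235194

Lat: 43′ + 46.09″ = 43.76817′; 76 + 43.76817/60 = 76.7294694
hemisphere S, so the sign is −
Lon: 14′ + 6.7″ = 14.11167′; 47 + 14.11167/60 = 47.2351944
W ⇒ negate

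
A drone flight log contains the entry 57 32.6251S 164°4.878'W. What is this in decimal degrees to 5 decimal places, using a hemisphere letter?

Lat: 57 + 32.6251/60 = 57.543752
Longitude: 164 + 4.878/60 = 164.081300

57.54375° S, 164.08130° W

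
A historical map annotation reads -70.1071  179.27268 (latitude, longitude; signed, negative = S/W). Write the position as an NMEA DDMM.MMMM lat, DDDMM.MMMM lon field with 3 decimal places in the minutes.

7006.426,S / 17916.361,E

Latitude is negative → S; |value| = 70.107100
Latitude: fractional part 0.107100 → 6.42600 minutes
λ: 179° + 0.272680 × 60 = 179° 16.36080′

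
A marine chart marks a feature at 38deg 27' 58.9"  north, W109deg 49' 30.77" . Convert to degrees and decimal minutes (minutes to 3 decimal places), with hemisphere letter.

Latitude: 27 + 58.9/60 = 27.98167′
Longitude: seconds/60 = 0.51283; minutes = 49 + 0.51283 = 49.51283

38° 27.982′ N, 109° 49.513′ W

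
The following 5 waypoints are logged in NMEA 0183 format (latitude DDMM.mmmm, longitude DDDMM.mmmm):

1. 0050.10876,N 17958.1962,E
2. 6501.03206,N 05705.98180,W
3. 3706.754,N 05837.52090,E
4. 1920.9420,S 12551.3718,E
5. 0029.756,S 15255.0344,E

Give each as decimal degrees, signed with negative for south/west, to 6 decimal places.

1. 0.835146, 179.969937
2. 65.017201, -57.099697
3. 37.112567, 58.625348
4. -19.349033, 125.856197
5. -0.495933, 152.917240

Point 1:
  Latitude: degrees = first 2 digits = 0, minutes = 50.10876; 0 + 50.10876/60 = 0.8351460
  N ⇒ keep positive
  Lon: split at 3 digits → 179° and 58.1962′; 179 + 58.1962/60 = 179.9699367
  E → positive
Point 2:
  φ: split at 2 digits → 65° and 1.03206′; 65 + 1.03206/60 = 65.0172010
  N → positive
  λ: split at 3 digits → 057° and 5.9818′; 57 + 5.9818/60 = 57.0996967
  W ⇒ negate
Point 3:
  Lat: degrees = first 2 digits = 37, minutes = 6.754; 37 + 6.754/60 = 37.1125667
  N ⇒ keep positive
  Longitude: degrees = first 3 digits = 58, minutes = 37.5209; 58 + 37.5209/60 = 58.6253483
  E → positive
Point 4:
  Latitude: split at 2 digits → 19° and 20.942′; 19 + 20.942/60 = 19.3490333
  S ⇒ negate
  Lon: degrees = first 3 digits = 125, minutes = 51.3718; 125 + 51.3718/60 = 125.8561967
  E ⇒ keep positive
Point 5:
  φ: split at 2 digits → 00° and 29.756′; 0 + 29.756/60 = 0.4959333
  hemisphere S, so the sign is −
  Lon: degrees = first 3 digits = 152, minutes = 55.0344; 152 + 55.0344/60 = 152.9172400
  E ⇒ keep positive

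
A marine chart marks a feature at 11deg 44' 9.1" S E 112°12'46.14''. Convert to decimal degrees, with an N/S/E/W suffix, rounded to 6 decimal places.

Lat: 11 + 44/60 + 9.1/3600 = 11.7358611
λ: 12′ + 46.14″ = 12.76900′; 112 + 12.76900/60 = 112.2128167

11.735861° S, 112.212817° E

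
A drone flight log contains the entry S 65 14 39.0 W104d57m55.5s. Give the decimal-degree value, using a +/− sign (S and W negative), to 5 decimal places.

-65.24417, -104.96542

Lat: 14′ + 39″ = 14.65000′; 65 + 14.65000/60 = 65.244167
hemisphere S, so the sign is −
Longitude: 104° + 57/60 + 55.5/3600 = 104 + 0.950000 + 0.015417 = 104.965417
W → negative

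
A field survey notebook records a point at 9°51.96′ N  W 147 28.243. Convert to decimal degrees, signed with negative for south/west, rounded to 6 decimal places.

9.866000, -147.470717

Lat: 9 + 51.96/60 = 9.8660000
N → positive
λ: 28.243′ = 0.470717°; total 147.4707167
hemisphere W, so the sign is −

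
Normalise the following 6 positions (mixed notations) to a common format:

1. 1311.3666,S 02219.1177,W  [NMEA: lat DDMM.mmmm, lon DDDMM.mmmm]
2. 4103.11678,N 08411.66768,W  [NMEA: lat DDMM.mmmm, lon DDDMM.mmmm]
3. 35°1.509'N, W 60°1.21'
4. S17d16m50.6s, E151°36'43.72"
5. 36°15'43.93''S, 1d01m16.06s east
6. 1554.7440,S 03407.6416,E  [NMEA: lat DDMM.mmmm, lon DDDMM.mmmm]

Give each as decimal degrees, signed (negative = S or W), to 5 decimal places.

Point 1:
  Lat: split at 2 digits → 13° and 11.3666′; 13 + 11.3666/60 = 13.189443
  S → negative
  Lon: degrees = first 3 digits = 22, minutes = 19.1177; 22 + 19.1177/60 = 22.318628
  W ⇒ negate
Point 2:
  Lat: degrees = first 2 digits = 41, minutes = 3.11678; 41 + 3.11678/60 = 41.051946
  N ⇒ keep positive
  λ: split at 3 digits → 084° and 11.66768′; 84 + 11.66768/60 = 84.194461
  hemisphere W, so the sign is −
Point 3:
  Lat: 35 + 1.509/60 = 35.025150
  N ⇒ keep positive
  λ: 60 + 1.21/60 = 60.020167
  W → negative
Point 4:
  Latitude: 16′ + 50.6″ = 16.84333′; 17 + 16.84333/60 = 17.280722
  hemisphere S, so the sign is −
  Lon: 151° + 36/60 + 43.72/3600 = 151 + 0.600000 + 0.012144 = 151.612144
  E ⇒ keep positive
Point 5:
  Latitude: 15′ + 43.93″ = 15.73217′; 36 + 15.73217/60 = 36.262203
  S ⇒ negate
  λ: 1 + 1/60 + 16.06/3600 = 1.021128
  E ⇒ keep positive
Point 6:
  Lat: split at 2 digits → 15° and 54.744′; 15 + 54.744/60 = 15.912400
  S → negative
  λ: degrees = first 3 digits = 34, minutes = 7.6416; 34 + 7.6416/60 = 34.127360
  E ⇒ keep positive

1. -13.18944, -22.31863
2. 41.05195, -84.19446
3. 35.02515, -60.02017
4. -17.28072, 151.61214
5. -36.26220, 1.02113
6. -15.91240, 34.12736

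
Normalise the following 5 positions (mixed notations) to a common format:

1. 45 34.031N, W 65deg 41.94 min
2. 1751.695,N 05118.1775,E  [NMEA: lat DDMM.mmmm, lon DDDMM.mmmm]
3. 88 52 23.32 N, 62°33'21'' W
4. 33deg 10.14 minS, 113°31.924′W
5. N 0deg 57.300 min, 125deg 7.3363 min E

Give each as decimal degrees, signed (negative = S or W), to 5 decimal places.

Point 1:
  Latitude: 34.031′ = 0.567183°; total 45.567183
  N ⇒ keep positive
  Longitude: 65 + 41.94/60 = 65.699000
  W ⇒ negate
Point 2:
  φ: degrees = first 2 digits = 17, minutes = 51.695; 17 + 51.695/60 = 17.861583
  N → positive
  λ: split at 3 digits → 051° and 18.1775′; 51 + 18.1775/60 = 51.302958
  E → positive
Point 3:
  φ: 88° + 52/60 + 23.32/3600 = 88 + 0.866667 + 0.006478 = 88.873144
  N → positive
  Longitude: 33′ + 21″ = 33.35000′; 62 + 33.35000/60 = 62.555833
  W ⇒ negate
Point 4:
  φ: 33 + 10.14/60 = 33.169000
  S → negative
  Lon: 113 + 31.924/60 = 113.532067
  W → negative
Point 5:
  Latitude: 0 + 57.3/60 = 0.955000
  N → positive
  Lon: 125 + 7.3363/60 = 125.122272
  E → positive

1. 45.56718, -65.69900
2. 17.86158, 51.30296
3. 88.87314, -62.55583
4. -33.16900, -113.53207
5. 0.95500, 125.12227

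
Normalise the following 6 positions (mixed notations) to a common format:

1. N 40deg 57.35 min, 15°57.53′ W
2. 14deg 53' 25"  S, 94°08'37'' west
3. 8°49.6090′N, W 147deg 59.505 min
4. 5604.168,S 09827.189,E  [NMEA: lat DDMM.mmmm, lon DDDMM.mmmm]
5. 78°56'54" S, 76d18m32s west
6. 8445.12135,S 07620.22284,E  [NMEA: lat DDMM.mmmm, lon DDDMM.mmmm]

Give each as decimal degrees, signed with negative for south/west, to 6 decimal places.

1. 40.955833, -15.958833
2. -14.890278, -94.143611
3. 8.826817, -147.991750
4. -56.069467, 98.453150
5. -78.948333, -76.308889
6. -84.752023, 76.337047

Point 1:
  Latitude: 40 + 57.35/60 = 40.9558333
  N ⇒ keep positive
  Lon: 57.53′ = 0.958833°; total 15.9588333
  W ⇒ negate
Point 2:
  φ: 14 + 53/60 + 25/3600 = 14.8902778
  hemisphere S, so the sign is −
  λ: 8′ + 37″ = 8.61667′; 94 + 8.61667/60 = 94.1436111
  W → negative
Point 3:
  Lat: 49.609′ = 0.826817°; total 8.8268167
  N ⇒ keep positive
  Longitude: 59.505′ = 0.991750°; total 147.9917500
  W → negative
Point 4:
  φ: split at 2 digits → 56° and 4.168′; 56 + 4.168/60 = 56.0694667
  S → negative
  λ: degrees = first 3 digits = 98, minutes = 27.189; 98 + 27.189/60 = 98.4531500
  E ⇒ keep positive
Point 5:
  Lat: 78° + 56/60 + 54/3600 = 78 + 0.933333 + 0.015000 = 78.9483333
  S ⇒ negate
  λ: 76 + 18/60 + 32/3600 = 76.3088889
  W ⇒ negate
Point 6:
  Lat: split at 2 digits → 84° and 45.12135′; 84 + 45.12135/60 = 84.7520225
  S ⇒ negate
  λ: degrees = first 3 digits = 76, minutes = 20.22284; 76 + 20.22284/60 = 76.3370473
  E → positive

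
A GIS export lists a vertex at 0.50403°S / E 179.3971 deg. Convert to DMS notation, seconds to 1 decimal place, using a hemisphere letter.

φ: whole degrees 0; 30.24180′ → 30′ and 14.508″
Lon: whole degrees 179; 23.82600′ → 23′ and 49.560″

0°30′14.5″ S, 179°23′49.6″ E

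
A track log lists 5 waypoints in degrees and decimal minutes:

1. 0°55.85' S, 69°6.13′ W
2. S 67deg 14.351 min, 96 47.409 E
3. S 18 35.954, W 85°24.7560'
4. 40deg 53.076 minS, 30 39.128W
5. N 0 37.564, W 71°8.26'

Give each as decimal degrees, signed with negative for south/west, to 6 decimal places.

1. -0.930833, -69.102167
2. -67.239183, 96.790150
3. -18.599233, -85.412600
4. -40.884600, -30.652133
5. 0.626067, -71.137667

Point 1:
  Lat: 0 + 55.85/60 = 0.9308333
  hemisphere S, so the sign is −
  Lon: 69 + 6.13/60 = 69.1021667
  W ⇒ negate
Point 2:
  Latitude: 67 + 14.351/60 = 67.2391833
  hemisphere S, so the sign is −
  λ: 96 + 47.409/60 = 96.7901500
  E ⇒ keep positive
Point 3:
  Latitude: 18 + 35.954/60 = 18.5992333
  hemisphere S, so the sign is −
  λ: 24.756′ = 0.412600°; total 85.4126000
  W ⇒ negate
Point 4:
  Lat: 40 + 53.076/60 = 40.8846000
  S → negative
  Longitude: 39.128′ = 0.652133°; total 30.6521333
  W → negative
Point 5:
  φ: 37.564′ = 0.626067°; total 0.6260667
  N ⇒ keep positive
  Longitude: 8.26′ = 0.137667°; total 71.1376667
  W → negative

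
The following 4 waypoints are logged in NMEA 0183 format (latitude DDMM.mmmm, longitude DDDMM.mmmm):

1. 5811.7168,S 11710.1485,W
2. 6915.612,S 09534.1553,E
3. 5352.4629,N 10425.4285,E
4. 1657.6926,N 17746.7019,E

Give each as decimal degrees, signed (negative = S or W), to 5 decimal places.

1. -58.19528, -117.16914
2. -69.26020, 95.56926
3. 53.87438, 104.42381
4. 16.96154, 177.77837

Point 1:
  Lat: split at 2 digits → 58° and 11.7168′; 58 + 11.7168/60 = 58.195280
  hemisphere S, so the sign is −
  Lon: degrees = first 3 digits = 117, minutes = 10.1485; 117 + 10.1485/60 = 117.169142
  hemisphere W, so the sign is −
Point 2:
  Lat: degrees = first 2 digits = 69, minutes = 15.612; 69 + 15.612/60 = 69.260200
  hemisphere S, so the sign is −
  Longitude: degrees = first 3 digits = 95, minutes = 34.1553; 95 + 34.1553/60 = 95.569255
  E ⇒ keep positive
Point 3:
  Latitude: degrees = first 2 digits = 53, minutes = 52.4629; 53 + 52.4629/60 = 53.874382
  N ⇒ keep positive
  λ: split at 3 digits → 104° and 25.4285′; 104 + 25.4285/60 = 104.423808
  E ⇒ keep positive
Point 4:
  Latitude: split at 2 digits → 16° and 57.6926′; 16 + 57.6926/60 = 16.961543
  N ⇒ keep positive
  Lon: split at 3 digits → 177° and 46.7019′; 177 + 46.7019/60 = 177.778365
  E ⇒ keep positive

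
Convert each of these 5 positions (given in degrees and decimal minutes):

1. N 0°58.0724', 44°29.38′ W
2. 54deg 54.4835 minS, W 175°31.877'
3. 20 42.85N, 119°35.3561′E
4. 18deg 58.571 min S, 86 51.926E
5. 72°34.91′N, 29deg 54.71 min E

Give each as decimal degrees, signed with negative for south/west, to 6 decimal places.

1. 0.967873, -44.489667
2. -54.908058, -175.531283
3. 20.714167, 119.589268
4. -18.976183, 86.865433
5. 72.581833, 29.911833

Point 1:
  φ: 58.0724′ = 0.967873°; total 0.9678733
  N → positive
  λ: 29.38′ = 0.489667°; total 44.4896667
  W ⇒ negate
Point 2:
  φ: 54.4835′ = 0.908058°; total 54.9080583
  hemisphere S, so the sign is −
  Lon: 31.877′ = 0.531283°; total 175.5312833
  W → negative
Point 3:
  Latitude: 20 + 42.85/60 = 20.7141667
  N ⇒ keep positive
  Longitude: 35.3561′ = 0.589268°; total 119.5892683
  E → positive
Point 4:
  φ: 58.571′ = 0.976183°; total 18.9761833
  S → negative
  λ: 86 + 51.926/60 = 86.8654333
  E ⇒ keep positive
Point 5:
  Latitude: 34.91′ = 0.581833°; total 72.5818333
  N → positive
  Longitude: 54.71′ = 0.911833°; total 29.9118333
  E ⇒ keep positive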